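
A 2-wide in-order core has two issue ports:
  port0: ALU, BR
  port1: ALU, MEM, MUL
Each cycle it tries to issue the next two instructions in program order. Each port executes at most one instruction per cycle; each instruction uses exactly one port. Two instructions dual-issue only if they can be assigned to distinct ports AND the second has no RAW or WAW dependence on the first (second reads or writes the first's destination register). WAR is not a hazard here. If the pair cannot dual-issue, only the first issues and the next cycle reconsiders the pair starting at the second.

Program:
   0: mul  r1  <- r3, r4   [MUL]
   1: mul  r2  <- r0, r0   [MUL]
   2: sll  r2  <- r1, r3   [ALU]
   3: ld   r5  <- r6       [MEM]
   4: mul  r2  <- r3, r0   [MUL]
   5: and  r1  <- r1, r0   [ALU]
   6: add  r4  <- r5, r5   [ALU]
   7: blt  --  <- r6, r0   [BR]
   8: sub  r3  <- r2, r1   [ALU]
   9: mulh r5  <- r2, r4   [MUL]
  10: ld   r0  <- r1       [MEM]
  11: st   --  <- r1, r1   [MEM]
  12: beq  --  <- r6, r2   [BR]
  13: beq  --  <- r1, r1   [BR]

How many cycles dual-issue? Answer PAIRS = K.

PAIRS = 5

0. mul.MUL @i0  | no-port MUL/MUL
1. mul.MUL @i1  | WAW r2
2. sll.ALU;ld.MEM @i2+i3  | 2-wide
3. mul.MUL;and.ALU @i4+i5  | 2-wide
4. add.ALU;blt.BR @i6+i7  | 2-wide
5. sub.ALU;mulh.MUL @i8+i9  | 2-wide
6. ld.MEM @i10  | no-port MEM/MEM
7. st.MEM;beq.BR @i11+i12  | 2-wide
8. beq.BR @i13  | tail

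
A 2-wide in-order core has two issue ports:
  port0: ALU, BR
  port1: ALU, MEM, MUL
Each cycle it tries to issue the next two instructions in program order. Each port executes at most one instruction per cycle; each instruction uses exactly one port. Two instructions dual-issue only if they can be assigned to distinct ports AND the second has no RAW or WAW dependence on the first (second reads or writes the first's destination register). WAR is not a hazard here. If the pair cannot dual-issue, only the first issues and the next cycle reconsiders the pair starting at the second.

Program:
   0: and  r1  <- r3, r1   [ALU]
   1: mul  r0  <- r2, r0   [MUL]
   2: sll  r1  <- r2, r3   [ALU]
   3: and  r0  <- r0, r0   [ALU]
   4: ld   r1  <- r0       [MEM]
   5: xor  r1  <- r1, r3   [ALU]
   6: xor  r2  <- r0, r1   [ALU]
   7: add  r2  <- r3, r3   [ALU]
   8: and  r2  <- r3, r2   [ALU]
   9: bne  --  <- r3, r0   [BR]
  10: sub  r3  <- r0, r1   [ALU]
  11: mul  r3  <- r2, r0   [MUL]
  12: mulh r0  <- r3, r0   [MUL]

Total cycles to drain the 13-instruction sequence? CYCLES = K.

t=0 i0,i1:and+mul ; dual
t=1 i2,i3:sll+and ; dual
t=2 i4:ld ; RAW+WAW r1
t=3 i5:xor ; RAW r1
t=4 i6:xor ; WAW r2
t=5 i7:add ; RAW+WAW r2
t=6 i8,i9:and+bne ; dual
t=7 i10:sub ; WAW r3
t=8 i11:mul ; no-port MUL/MUL
t=9 i12:mulh ; tail

CYCLES = 10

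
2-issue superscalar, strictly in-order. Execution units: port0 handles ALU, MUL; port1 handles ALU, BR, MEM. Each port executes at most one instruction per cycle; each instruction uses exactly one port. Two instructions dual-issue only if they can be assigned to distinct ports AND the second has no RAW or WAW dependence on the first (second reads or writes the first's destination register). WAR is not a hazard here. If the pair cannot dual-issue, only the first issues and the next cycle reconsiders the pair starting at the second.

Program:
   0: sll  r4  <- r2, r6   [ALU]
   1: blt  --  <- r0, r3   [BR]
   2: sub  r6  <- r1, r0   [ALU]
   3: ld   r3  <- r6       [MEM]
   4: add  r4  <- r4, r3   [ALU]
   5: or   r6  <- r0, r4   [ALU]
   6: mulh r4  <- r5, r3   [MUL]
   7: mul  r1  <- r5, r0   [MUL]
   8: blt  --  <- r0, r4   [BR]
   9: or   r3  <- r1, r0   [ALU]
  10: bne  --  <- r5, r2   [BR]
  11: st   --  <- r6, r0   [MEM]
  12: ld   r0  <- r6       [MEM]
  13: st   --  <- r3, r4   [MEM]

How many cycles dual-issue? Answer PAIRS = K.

PAIRS = 4

c0: i0,i1 sll.ALU+blt.BR  pair
c1: i2 sub.ALU  RAW r6
c2: i3 ld.MEM  RAW r3
c3: i4 add.ALU  RAW r4
c4: i5,i6 or.ALU+mulh.MUL  pair
c5: i7,i8 mul.MUL+blt.BR  pair
c6: i9,i10 or.ALU+bne.BR  pair
c7: i11 st.MEM  no-port MEM/MEM
c8: i12 ld.MEM  no-port MEM/MEM
c9: i13 st.MEM  tail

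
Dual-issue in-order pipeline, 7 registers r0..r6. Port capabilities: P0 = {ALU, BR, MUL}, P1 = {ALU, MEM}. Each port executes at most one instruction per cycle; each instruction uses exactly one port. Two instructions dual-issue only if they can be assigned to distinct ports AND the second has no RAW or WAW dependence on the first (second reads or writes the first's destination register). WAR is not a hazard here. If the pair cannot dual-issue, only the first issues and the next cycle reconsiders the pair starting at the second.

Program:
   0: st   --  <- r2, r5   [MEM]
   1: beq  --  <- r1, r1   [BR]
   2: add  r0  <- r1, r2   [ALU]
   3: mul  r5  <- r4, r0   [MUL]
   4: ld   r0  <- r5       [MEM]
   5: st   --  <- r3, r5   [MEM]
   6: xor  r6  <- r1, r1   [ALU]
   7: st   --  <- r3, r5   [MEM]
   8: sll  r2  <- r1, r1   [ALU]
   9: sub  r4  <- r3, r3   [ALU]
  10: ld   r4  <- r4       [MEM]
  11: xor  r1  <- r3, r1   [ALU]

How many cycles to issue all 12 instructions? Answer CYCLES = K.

CYCLES = 8

t=0 i0&i1:st.MEM;beq.BR ; dual
t=1 i2:add.ALU ; RAW r0
t=2 i3:mul.MUL ; RAW r5
t=3 i4:ld.MEM ; no-port MEM/MEM
t=4 i5&i6:st.MEM;xor.ALU ; dual
t=5 i7&i8:st.MEM;sll.ALU ; dual
t=6 i9:sub.ALU ; RAW+WAW r4
t=7 i10&i11:ld.MEM;xor.ALU ; dual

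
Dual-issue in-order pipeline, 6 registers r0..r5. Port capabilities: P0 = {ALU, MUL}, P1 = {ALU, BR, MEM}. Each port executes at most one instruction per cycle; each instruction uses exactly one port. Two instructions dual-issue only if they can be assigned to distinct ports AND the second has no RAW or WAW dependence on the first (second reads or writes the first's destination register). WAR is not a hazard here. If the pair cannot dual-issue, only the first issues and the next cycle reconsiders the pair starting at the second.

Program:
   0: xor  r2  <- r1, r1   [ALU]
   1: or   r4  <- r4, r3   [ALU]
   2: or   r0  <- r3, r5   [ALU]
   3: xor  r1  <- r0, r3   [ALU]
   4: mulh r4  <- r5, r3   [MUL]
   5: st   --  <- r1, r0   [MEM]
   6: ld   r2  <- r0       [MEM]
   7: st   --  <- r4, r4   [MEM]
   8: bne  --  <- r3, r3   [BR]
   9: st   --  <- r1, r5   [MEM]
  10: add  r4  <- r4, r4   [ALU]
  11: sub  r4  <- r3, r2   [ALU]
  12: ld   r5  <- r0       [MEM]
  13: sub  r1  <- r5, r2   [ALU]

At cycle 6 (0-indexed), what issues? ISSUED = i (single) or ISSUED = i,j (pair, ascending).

ISSUED = 8

[0] i0+i1  xor.ALU or.ALU  -- 2-wide
[1] i2  or.ALU  -- RAW r0
[2] i3+i4  xor.ALU mulh.MUL  -- 2-wide
[3] i5  st.MEM  -- no-port MEM/MEM
[4] i6  ld.MEM  -- no-port MEM/MEM
[5] i7  st.MEM  -- no-port MEM/BR
[6] i8  bne.BR  -- no-port BR/MEM
[7] i9+i10  st.MEM add.ALU  -- 2-wide
[8] i11+i12  sub.ALU ld.MEM  -- 2-wide
[9] i13  sub.ALU  -- tail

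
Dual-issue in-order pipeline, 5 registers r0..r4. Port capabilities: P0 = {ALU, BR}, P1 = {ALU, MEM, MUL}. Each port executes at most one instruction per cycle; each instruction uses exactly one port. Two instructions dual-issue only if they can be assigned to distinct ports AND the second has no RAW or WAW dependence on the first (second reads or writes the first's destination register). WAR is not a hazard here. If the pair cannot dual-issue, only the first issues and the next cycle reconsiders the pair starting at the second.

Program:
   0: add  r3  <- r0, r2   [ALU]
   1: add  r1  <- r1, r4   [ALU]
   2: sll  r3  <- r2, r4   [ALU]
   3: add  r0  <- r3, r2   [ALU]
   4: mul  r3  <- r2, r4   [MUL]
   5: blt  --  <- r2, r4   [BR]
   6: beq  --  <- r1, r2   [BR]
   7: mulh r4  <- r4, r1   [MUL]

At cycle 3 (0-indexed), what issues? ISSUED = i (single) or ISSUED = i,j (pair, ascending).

[0] i0&i1  add.ALU/add.ALU  -- pair
[1] i2  sll.ALU  -- RAW r3
[2] i3&i4  add.ALU/mul.MUL  -- pair
[3] i5  blt.BR  -- no-port BR/BR
[4] i6&i7  beq.BR/mulh.MUL  -- pair

ISSUED = 5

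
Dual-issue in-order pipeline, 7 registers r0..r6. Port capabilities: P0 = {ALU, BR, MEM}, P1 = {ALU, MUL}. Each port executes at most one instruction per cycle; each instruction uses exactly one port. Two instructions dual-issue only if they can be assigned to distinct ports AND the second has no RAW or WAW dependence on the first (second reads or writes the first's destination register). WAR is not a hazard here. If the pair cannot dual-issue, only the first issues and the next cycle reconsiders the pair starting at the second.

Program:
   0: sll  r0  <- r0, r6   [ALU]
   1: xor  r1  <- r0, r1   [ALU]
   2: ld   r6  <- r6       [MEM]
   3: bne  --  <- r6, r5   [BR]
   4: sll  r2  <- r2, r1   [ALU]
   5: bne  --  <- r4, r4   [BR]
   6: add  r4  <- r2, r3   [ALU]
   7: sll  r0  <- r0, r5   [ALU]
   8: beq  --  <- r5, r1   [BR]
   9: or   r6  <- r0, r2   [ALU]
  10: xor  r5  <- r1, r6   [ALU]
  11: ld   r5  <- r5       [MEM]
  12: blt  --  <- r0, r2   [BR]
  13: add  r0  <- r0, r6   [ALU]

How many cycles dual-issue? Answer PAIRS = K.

PAIRS = 5

[0] i0  sll  -- RAW r0
[1] i1/i2  xor/ld  -- dual
[2] i3/i4  bne/sll  -- dual
[3] i5/i6  bne/add  -- dual
[4] i7/i8  sll/beq  -- dual
[5] i9  or  -- RAW r6
[6] i10  xor  -- RAW+WAW r5
[7] i11  ld  -- no-port MEM/BR
[8] i12/i13  blt/add  -- dual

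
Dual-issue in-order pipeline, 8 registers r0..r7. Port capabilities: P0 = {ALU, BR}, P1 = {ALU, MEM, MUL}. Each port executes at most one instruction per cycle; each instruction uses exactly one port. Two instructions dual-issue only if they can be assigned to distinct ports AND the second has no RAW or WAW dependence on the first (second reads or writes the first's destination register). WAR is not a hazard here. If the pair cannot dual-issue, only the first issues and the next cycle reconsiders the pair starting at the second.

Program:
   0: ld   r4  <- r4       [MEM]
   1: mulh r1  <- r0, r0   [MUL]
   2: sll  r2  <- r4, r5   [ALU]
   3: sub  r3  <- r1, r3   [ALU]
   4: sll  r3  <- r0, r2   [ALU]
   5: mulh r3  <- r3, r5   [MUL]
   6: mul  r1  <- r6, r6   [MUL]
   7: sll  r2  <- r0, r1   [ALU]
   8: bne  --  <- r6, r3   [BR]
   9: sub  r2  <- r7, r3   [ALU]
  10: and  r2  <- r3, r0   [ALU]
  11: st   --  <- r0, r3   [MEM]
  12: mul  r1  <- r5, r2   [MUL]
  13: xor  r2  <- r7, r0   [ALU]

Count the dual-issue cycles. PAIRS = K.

#0 head=0: ld.MEM i0 no-port MEM/MUL
#1 head=1: mulh.MUL;sll.ALU i1,i2 dual
#2 head=3: sub.ALU i3 WAW r3
#3 head=4: sll.ALU i4 RAW+WAW r3
#4 head=5: mulh.MUL i5 no-port MUL/MUL
#5 head=6: mul.MUL i6 RAW r1
#6 head=7: sll.ALU;bne.BR i7,i8 dual
#7 head=9: sub.ALU i9 WAW r2
#8 head=10: and.ALU;st.MEM i10,i11 dual
#9 head=12: mul.MUL;xor.ALU i12,i13 dual

PAIRS = 4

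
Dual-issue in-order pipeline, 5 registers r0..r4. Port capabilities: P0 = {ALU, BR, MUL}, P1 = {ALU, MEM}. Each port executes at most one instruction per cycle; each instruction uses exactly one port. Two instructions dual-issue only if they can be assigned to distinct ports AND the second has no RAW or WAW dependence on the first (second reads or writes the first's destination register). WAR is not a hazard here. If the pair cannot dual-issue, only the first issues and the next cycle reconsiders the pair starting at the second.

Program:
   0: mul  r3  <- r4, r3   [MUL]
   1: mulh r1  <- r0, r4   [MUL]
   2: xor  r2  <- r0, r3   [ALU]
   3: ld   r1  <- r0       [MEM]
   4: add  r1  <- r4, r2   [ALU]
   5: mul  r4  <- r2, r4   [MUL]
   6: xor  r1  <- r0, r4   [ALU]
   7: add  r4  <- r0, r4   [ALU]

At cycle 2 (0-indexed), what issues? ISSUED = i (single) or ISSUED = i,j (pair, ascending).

t=0 i0:mul.MUL ; no-port MUL/MUL
t=1 i1&i2:mulh.MUL+xor.ALU ; pair
t=2 i3:ld.MEM ; WAW r1
t=3 i4&i5:add.ALU+mul.MUL ; pair
t=4 i6&i7:xor.ALU+add.ALU ; pair

ISSUED = 3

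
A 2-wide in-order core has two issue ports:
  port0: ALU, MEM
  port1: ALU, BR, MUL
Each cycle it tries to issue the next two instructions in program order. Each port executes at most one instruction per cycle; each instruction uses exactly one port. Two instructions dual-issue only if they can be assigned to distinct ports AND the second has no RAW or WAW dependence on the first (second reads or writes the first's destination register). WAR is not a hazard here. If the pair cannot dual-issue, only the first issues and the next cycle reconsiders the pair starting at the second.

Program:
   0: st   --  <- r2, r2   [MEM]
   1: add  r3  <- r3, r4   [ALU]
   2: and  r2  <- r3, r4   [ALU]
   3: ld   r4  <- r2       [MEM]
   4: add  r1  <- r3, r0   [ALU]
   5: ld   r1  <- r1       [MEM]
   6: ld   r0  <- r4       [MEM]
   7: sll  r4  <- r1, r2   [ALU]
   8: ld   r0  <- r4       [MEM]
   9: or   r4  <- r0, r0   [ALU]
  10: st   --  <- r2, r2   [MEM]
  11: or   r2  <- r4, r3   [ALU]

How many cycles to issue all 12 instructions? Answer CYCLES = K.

[0] i0/i1  st;add  -- 2-wide
[1] i2  and  -- RAW r2
[2] i3/i4  ld;add  -- 2-wide
[3] i5  ld  -- no-port MEM/MEM
[4] i6/i7  ld;sll  -- 2-wide
[5] i8  ld  -- RAW r0
[6] i9/i10  or;st  -- 2-wide
[7] i11  or  -- tail

CYCLES = 8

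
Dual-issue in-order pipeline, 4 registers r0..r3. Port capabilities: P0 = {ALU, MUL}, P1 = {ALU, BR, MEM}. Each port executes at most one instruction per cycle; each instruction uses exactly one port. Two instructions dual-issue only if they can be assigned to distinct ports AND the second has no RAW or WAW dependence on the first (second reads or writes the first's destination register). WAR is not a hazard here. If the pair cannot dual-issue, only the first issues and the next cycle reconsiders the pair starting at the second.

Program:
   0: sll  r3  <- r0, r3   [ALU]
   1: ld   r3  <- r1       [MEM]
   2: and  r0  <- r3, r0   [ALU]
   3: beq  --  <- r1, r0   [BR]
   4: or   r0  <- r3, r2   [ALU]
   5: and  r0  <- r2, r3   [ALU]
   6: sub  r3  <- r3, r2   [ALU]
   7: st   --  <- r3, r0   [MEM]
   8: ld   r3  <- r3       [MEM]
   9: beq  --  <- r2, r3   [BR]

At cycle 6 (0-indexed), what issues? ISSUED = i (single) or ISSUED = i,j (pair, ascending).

#0 head=0: sll i0 WAW r3
#1 head=1: ld i1 RAW r3
#2 head=2: and i2 RAW r0
#3 head=3: beq or i3+i4 dual
#4 head=5: and sub i5+i6 dual
#5 head=7: st i7 no-port MEM/MEM
#6 head=8: ld i8 no-port MEM/BR
#7 head=9: beq i9 tail

ISSUED = 8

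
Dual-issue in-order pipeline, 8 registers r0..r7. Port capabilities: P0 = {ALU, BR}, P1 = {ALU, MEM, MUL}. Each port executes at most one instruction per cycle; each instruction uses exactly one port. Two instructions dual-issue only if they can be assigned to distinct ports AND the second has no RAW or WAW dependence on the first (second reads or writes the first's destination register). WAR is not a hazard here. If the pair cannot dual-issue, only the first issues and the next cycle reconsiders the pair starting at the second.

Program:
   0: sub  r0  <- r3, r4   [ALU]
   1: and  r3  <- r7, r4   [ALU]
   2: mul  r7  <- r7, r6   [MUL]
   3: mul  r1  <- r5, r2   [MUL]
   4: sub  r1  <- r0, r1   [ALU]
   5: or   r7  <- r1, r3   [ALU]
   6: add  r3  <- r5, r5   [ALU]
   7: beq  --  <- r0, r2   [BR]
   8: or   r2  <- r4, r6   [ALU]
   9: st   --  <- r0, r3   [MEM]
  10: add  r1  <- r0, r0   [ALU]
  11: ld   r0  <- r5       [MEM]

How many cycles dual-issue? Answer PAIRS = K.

0. sub.ALU+and.ALU @i0,i1  | pair
1. mul.MUL @i2  | no-port MUL/MUL
2. mul.MUL @i3  | RAW+WAW r1
3. sub.ALU @i4  | RAW r1
4. or.ALU+add.ALU @i5,i6  | pair
5. beq.BR+or.ALU @i7,i8  | pair
6. st.MEM+add.ALU @i9,i10  | pair
7. ld.MEM @i11  | tail

PAIRS = 4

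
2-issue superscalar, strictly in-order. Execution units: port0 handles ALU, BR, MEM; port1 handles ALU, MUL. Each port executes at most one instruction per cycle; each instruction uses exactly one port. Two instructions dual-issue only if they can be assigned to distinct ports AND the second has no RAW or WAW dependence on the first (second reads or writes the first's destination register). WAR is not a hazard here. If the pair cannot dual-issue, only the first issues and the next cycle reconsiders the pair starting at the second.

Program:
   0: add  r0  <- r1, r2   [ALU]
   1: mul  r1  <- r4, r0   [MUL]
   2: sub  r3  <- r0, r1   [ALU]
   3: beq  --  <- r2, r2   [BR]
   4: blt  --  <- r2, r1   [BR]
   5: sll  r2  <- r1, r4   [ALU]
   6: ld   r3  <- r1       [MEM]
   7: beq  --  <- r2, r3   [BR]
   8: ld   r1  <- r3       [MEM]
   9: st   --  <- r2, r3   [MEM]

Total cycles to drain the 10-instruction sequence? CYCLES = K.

CYCLES = 8

t=0 i0:add.ALU ; RAW r0
t=1 i1:mul.MUL ; RAW r1
t=2 i2&i3:sub.ALU+beq.BR ; 2-wide
t=3 i4&i5:blt.BR+sll.ALU ; 2-wide
t=4 i6:ld.MEM ; no-port MEM/BR
t=5 i7:beq.BR ; no-port BR/MEM
t=6 i8:ld.MEM ; no-port MEM/MEM
t=7 i9:st.MEM ; tail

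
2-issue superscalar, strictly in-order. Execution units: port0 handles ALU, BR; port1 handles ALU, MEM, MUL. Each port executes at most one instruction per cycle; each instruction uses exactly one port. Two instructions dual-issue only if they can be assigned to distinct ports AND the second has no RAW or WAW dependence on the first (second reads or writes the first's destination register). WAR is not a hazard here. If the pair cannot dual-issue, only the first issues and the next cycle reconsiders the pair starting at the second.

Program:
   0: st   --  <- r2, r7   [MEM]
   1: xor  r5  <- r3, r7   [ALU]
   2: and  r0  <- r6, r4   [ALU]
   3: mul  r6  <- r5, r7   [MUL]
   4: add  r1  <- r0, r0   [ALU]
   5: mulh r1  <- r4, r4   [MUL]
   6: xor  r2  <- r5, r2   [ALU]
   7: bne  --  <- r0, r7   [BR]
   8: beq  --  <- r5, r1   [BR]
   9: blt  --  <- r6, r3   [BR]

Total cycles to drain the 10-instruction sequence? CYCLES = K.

CYCLES = 7

[0] i0&i1  st.MEM/xor.ALU  -- 2-wide
[1] i2&i3  and.ALU/mul.MUL  -- 2-wide
[2] i4  add.ALU  -- WAW r1
[3] i5&i6  mulh.MUL/xor.ALU  -- 2-wide
[4] i7  bne.BR  -- no-port BR/BR
[5] i8  beq.BR  -- no-port BR/BR
[6] i9  blt.BR  -- tail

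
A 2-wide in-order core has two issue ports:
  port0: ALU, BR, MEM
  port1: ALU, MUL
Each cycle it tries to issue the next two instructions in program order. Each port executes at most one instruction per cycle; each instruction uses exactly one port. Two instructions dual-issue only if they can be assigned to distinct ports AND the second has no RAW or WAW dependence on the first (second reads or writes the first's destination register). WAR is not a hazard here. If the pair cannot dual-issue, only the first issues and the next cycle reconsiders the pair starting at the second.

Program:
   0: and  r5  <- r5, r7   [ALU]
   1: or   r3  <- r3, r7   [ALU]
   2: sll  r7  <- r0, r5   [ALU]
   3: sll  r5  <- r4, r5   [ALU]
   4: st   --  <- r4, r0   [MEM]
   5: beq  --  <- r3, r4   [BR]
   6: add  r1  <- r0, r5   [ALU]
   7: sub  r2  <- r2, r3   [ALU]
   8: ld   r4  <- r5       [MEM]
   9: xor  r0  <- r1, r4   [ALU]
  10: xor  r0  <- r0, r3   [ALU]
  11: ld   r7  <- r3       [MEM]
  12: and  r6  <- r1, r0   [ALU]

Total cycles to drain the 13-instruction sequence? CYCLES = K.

[0] i0&i1  and.ALU;or.ALU  -- 2-wide
[1] i2&i3  sll.ALU;sll.ALU  -- 2-wide
[2] i4  st.MEM  -- no-port MEM/BR
[3] i5&i6  beq.BR;add.ALU  -- 2-wide
[4] i7&i8  sub.ALU;ld.MEM  -- 2-wide
[5] i9  xor.ALU  -- RAW+WAW r0
[6] i10&i11  xor.ALU;ld.MEM  -- 2-wide
[7] i12  and.ALU  -- tail

CYCLES = 8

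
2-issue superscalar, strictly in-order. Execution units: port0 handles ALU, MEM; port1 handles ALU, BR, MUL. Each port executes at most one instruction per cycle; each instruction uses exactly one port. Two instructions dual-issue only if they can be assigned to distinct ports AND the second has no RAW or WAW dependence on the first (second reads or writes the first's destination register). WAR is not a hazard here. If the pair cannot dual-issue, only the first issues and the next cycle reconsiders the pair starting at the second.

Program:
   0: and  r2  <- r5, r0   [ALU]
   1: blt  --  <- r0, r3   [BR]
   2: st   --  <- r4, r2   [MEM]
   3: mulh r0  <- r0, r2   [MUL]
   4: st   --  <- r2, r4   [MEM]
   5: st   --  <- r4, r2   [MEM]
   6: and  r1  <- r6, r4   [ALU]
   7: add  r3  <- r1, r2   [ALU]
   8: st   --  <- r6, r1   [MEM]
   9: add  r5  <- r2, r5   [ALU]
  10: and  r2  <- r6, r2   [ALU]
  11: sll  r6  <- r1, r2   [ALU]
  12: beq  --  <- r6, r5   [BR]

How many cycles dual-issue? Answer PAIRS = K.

[0] i0+i1  and.ALU blt.BR  -- dual
[1] i2+i3  st.MEM mulh.MUL  -- dual
[2] i4  st.MEM  -- no-port MEM/MEM
[3] i5+i6  st.MEM and.ALU  -- dual
[4] i7+i8  add.ALU st.MEM  -- dual
[5] i9+i10  add.ALU and.ALU  -- dual
[6] i11  sll.ALU  -- RAW r6
[7] i12  beq.BR  -- tail

PAIRS = 5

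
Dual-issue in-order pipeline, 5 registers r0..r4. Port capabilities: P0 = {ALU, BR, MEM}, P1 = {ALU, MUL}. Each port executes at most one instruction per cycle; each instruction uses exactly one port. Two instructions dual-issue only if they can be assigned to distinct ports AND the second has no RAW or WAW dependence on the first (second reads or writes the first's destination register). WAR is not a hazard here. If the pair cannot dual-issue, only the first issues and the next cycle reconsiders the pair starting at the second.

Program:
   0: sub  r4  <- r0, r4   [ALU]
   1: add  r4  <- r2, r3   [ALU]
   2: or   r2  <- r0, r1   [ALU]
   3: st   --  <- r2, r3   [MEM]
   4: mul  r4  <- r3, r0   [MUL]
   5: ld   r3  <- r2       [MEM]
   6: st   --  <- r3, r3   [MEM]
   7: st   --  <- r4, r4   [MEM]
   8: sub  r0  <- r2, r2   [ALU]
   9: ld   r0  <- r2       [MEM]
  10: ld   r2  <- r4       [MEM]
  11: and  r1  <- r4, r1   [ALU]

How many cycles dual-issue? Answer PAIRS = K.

  cy0 -> i0 (sub) WAW r4
  cy1 -> i1&i2 (add/or) pair
  cy2 -> i3&i4 (st/mul) pair
  cy3 -> i5 (ld) no-port MEM/MEM
  cy4 -> i6 (st) no-port MEM/MEM
  cy5 -> i7&i8 (st/sub) pair
  cy6 -> i9 (ld) no-port MEM/MEM
  cy7 -> i10&i11 (ld/and) pair

PAIRS = 4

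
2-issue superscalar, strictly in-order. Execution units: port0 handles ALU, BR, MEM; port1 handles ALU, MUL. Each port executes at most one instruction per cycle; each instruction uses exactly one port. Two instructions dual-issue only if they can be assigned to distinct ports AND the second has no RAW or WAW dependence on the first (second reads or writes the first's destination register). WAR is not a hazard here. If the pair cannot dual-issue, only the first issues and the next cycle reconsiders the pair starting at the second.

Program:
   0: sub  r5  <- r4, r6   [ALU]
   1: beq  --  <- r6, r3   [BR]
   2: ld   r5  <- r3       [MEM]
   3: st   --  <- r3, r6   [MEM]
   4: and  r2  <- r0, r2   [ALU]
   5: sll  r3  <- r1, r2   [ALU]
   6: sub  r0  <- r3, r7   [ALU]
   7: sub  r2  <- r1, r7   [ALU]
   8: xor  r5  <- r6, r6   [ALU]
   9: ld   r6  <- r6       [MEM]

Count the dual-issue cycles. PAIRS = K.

PAIRS = 4

t=0 i0/i1:sub.ALU;beq.BR ; dual
t=1 i2:ld.MEM ; no-port MEM/MEM
t=2 i3/i4:st.MEM;and.ALU ; dual
t=3 i5:sll.ALU ; RAW r3
t=4 i6/i7:sub.ALU;sub.ALU ; dual
t=5 i8/i9:xor.ALU;ld.MEM ; dual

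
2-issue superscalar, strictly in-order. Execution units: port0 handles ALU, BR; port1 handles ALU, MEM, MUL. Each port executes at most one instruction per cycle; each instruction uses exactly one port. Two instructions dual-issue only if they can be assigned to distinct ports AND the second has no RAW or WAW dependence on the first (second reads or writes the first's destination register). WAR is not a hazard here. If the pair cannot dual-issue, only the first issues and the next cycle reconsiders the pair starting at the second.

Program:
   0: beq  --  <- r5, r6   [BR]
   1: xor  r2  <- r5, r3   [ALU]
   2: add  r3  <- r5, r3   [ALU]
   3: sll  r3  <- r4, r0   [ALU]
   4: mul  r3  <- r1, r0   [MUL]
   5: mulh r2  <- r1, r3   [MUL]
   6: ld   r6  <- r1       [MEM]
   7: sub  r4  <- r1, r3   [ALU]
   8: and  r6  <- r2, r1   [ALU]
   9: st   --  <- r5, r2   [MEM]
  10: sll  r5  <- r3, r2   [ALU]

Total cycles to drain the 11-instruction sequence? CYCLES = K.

CYCLES = 8

c0: i0&i1 beq.BR/xor.ALU  dual
c1: i2 add.ALU  WAW r3
c2: i3 sll.ALU  WAW r3
c3: i4 mul.MUL  no-port MUL/MUL
c4: i5 mulh.MUL  no-port MUL/MEM
c5: i6&i7 ld.MEM/sub.ALU  dual
c6: i8&i9 and.ALU/st.MEM  dual
c7: i10 sll.ALU  tail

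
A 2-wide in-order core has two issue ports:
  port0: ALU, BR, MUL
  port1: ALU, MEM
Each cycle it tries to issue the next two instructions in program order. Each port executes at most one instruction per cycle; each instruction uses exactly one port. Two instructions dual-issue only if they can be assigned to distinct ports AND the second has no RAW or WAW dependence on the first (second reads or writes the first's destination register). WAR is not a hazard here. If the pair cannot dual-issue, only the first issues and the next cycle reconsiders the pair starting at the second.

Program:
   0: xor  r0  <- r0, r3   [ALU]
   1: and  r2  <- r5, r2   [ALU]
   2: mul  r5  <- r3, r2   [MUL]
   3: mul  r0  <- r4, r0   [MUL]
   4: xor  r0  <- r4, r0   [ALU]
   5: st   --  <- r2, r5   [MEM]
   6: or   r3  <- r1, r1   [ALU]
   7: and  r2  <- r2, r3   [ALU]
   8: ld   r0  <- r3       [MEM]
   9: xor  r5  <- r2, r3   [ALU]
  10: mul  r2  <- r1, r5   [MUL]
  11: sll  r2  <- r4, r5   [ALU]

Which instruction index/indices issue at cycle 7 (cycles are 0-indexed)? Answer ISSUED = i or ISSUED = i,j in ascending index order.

ISSUED = 10

0. xor.ALU;and.ALU @i0/i1  | 2-wide
1. mul.MUL @i2  | no-port MUL/MUL
2. mul.MUL @i3  | RAW+WAW r0
3. xor.ALU;st.MEM @i4/i5  | 2-wide
4. or.ALU @i6  | RAW r3
5. and.ALU;ld.MEM @i7/i8  | 2-wide
6. xor.ALU @i9  | RAW r5
7. mul.MUL @i10  | WAW r2
8. sll.ALU @i11  | tail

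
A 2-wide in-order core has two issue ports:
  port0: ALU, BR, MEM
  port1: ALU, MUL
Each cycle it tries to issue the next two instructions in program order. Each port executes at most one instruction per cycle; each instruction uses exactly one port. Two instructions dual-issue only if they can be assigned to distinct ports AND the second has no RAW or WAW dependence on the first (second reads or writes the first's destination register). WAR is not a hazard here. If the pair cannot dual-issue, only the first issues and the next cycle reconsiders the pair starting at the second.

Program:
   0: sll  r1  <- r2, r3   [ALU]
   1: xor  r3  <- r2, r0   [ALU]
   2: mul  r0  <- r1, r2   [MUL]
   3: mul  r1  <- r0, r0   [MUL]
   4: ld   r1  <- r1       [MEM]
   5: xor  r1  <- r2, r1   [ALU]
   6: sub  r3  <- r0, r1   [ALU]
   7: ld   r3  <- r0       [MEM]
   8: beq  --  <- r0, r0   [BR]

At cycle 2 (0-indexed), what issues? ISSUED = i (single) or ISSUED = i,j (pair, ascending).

  cy0 -> i0,i1 (sll.ALU+xor.ALU) pair
  cy1 -> i2 (mul.MUL) no-port MUL/MUL
  cy2 -> i3 (mul.MUL) RAW+WAW r1
  cy3 -> i4 (ld.MEM) RAW+WAW r1
  cy4 -> i5 (xor.ALU) RAW r1
  cy5 -> i6 (sub.ALU) WAW r3
  cy6 -> i7 (ld.MEM) no-port MEM/BR
  cy7 -> i8 (beq.BR) tail

ISSUED = 3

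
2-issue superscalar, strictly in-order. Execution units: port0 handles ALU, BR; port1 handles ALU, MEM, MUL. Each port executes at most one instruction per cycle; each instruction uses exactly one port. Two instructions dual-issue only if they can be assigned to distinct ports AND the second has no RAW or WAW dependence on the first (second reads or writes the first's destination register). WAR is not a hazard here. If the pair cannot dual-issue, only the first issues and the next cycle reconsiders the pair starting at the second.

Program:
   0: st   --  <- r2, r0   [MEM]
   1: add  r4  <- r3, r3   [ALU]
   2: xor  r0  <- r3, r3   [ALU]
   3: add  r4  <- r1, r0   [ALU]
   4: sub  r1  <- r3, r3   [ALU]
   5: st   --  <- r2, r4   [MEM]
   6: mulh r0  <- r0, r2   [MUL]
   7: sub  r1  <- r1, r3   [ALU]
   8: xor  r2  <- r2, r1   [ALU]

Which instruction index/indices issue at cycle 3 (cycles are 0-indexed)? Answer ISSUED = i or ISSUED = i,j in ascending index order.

ISSUED = 5

c0: i0&i1 st+add  dual
c1: i2 xor  RAW r0
c2: i3&i4 add+sub  dual
c3: i5 st  no-port MEM/MUL
c4: i6&i7 mulh+sub  dual
c5: i8 xor  tail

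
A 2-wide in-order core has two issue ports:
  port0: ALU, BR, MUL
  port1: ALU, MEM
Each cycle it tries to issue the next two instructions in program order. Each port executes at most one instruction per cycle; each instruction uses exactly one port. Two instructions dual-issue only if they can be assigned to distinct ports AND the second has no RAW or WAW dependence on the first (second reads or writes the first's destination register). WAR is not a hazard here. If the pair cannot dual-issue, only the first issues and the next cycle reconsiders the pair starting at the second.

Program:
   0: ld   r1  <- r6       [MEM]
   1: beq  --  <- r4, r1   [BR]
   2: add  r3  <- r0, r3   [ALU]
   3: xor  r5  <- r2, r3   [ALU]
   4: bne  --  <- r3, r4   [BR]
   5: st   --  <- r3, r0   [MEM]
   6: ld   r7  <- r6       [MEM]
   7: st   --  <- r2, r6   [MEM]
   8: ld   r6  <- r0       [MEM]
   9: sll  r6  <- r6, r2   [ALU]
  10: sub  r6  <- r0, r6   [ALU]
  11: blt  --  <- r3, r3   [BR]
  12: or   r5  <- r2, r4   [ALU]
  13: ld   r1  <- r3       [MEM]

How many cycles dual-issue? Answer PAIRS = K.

PAIRS = 4

t=0 i0:ld.MEM ; RAW r1
t=1 i1+i2:beq.BR add.ALU ; pair
t=2 i3+i4:xor.ALU bne.BR ; pair
t=3 i5:st.MEM ; no-port MEM/MEM
t=4 i6:ld.MEM ; no-port MEM/MEM
t=5 i7:st.MEM ; no-port MEM/MEM
t=6 i8:ld.MEM ; RAW+WAW r6
t=7 i9:sll.ALU ; RAW+WAW r6
t=8 i10+i11:sub.ALU blt.BR ; pair
t=9 i12+i13:or.ALU ld.MEM ; pair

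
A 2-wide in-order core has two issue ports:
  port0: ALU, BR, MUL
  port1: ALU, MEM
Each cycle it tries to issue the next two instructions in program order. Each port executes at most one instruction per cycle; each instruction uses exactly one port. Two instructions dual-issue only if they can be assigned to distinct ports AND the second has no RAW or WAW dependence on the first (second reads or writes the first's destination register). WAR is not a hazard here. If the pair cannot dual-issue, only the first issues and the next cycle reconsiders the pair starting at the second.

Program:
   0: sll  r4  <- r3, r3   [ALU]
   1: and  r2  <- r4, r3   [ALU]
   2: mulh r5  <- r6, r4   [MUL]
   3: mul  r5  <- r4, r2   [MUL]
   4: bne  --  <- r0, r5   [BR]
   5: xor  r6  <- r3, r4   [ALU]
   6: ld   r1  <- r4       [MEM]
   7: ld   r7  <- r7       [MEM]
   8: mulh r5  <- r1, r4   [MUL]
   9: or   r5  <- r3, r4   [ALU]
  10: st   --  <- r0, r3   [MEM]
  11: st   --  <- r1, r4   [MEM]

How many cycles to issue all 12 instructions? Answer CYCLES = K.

CYCLES = 8

0. sll @i0  | RAW r4
1. and+mulh @i1,i2  | dual
2. mul @i3  | no-port MUL/BR
3. bne+xor @i4,i5  | dual
4. ld @i6  | no-port MEM/MEM
5. ld+mulh @i7,i8  | dual
6. or+st @i9,i10  | dual
7. st @i11  | tail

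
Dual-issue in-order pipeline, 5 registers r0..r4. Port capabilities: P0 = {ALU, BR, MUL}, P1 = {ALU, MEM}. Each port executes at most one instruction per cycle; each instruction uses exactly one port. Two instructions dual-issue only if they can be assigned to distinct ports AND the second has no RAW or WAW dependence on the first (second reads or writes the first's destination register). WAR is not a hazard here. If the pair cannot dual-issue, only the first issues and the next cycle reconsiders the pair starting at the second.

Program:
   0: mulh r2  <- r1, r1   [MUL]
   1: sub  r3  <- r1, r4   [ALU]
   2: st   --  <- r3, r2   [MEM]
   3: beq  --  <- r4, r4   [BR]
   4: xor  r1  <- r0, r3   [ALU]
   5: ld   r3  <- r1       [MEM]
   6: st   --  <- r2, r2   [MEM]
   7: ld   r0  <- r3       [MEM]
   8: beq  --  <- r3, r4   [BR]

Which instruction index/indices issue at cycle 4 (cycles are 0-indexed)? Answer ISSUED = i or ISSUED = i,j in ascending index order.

c0: i0&i1 mulh.MUL+sub.ALU  pair
c1: i2&i3 st.MEM+beq.BR  pair
c2: i4 xor.ALU  RAW r1
c3: i5 ld.MEM  no-port MEM/MEM
c4: i6 st.MEM  no-port MEM/MEM
c5: i7&i8 ld.MEM+beq.BR  pair

ISSUED = 6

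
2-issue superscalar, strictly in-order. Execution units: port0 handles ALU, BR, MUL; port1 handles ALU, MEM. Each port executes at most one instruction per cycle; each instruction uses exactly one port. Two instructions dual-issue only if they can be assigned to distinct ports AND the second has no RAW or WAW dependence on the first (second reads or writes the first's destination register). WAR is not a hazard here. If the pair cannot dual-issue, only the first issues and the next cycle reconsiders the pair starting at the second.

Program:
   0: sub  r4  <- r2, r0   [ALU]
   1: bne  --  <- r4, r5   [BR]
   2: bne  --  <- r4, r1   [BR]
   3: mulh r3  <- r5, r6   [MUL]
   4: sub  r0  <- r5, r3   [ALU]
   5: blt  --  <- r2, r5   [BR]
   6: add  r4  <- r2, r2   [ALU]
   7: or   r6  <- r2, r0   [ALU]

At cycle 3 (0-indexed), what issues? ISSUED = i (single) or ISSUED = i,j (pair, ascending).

t=0 i0:sub ; RAW r4
t=1 i1:bne ; no-port BR/BR
t=2 i2:bne ; no-port BR/MUL
t=3 i3:mulh ; RAW r3
t=4 i4&i5:sub+blt ; 2-wide
t=5 i6&i7:add+or ; 2-wide

ISSUED = 3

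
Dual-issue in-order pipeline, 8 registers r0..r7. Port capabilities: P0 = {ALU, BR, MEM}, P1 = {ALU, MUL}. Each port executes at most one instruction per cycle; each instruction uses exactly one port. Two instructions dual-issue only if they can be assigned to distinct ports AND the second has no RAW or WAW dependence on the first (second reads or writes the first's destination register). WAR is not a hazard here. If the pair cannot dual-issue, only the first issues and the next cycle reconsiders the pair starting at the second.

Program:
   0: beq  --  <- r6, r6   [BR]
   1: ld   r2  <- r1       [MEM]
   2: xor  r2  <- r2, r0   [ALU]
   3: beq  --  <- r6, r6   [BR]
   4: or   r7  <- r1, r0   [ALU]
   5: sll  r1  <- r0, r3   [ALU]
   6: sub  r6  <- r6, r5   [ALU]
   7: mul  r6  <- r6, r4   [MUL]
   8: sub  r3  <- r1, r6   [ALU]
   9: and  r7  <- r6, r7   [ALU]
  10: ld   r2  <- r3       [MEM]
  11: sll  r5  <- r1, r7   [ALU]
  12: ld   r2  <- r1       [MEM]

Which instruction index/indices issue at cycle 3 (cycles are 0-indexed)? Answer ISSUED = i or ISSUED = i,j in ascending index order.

ISSUED = 4,5

c0: i0 beq  no-port BR/MEM
c1: i1 ld  RAW+WAW r2
c2: i2/i3 xor+beq  pair
c3: i4/i5 or+sll  pair
c4: i6 sub  RAW+WAW r6
c5: i7 mul  RAW r6
c6: i8/i9 sub+and  pair
c7: i10/i11 ld+sll  pair
c8: i12 ld  tail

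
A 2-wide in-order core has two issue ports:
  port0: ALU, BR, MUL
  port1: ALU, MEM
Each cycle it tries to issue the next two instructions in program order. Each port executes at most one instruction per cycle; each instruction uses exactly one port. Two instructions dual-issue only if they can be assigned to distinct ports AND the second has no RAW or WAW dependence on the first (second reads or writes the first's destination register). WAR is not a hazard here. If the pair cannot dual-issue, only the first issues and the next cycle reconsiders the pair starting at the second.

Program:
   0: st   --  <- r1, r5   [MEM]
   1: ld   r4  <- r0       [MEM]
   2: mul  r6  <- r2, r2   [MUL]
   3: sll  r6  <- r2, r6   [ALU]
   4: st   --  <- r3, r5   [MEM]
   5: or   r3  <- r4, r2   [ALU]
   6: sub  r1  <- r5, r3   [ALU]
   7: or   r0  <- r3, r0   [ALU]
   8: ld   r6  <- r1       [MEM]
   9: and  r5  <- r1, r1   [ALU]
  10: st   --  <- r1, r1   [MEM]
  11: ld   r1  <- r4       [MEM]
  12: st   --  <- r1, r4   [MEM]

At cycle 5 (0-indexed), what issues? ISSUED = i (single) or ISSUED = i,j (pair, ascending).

ISSUED = 8,9

  cy0 -> i0 (st.MEM) no-port MEM/MEM
  cy1 -> i1/i2 (ld.MEM/mul.MUL) pair
  cy2 -> i3/i4 (sll.ALU/st.MEM) pair
  cy3 -> i5 (or.ALU) RAW r3
  cy4 -> i6/i7 (sub.ALU/or.ALU) pair
  cy5 -> i8/i9 (ld.MEM/and.ALU) pair
  cy6 -> i10 (st.MEM) no-port MEM/MEM
  cy7 -> i11 (ld.MEM) no-port MEM/MEM
  cy8 -> i12 (st.MEM) tail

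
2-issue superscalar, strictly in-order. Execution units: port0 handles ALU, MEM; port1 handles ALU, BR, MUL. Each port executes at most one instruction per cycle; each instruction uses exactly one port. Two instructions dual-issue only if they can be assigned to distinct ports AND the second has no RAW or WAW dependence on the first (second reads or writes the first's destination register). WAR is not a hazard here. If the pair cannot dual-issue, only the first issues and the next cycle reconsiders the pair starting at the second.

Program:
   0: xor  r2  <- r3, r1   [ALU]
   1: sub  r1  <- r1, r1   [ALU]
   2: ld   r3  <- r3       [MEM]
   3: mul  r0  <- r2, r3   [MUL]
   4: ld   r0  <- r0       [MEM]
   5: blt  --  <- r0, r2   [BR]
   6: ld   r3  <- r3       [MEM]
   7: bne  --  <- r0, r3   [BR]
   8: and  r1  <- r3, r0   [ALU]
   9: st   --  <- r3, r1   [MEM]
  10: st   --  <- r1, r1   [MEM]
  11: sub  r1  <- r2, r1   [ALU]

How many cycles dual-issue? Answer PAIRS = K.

PAIRS = 4

[0] i0,i1  xor.ALU+sub.ALU  -- pair
[1] i2  ld.MEM  -- RAW r3
[2] i3  mul.MUL  -- RAW+WAW r0
[3] i4  ld.MEM  -- RAW r0
[4] i5,i6  blt.BR+ld.MEM  -- pair
[5] i7,i8  bne.BR+and.ALU  -- pair
[6] i9  st.MEM  -- no-port MEM/MEM
[7] i10,i11  st.MEM+sub.ALU  -- pair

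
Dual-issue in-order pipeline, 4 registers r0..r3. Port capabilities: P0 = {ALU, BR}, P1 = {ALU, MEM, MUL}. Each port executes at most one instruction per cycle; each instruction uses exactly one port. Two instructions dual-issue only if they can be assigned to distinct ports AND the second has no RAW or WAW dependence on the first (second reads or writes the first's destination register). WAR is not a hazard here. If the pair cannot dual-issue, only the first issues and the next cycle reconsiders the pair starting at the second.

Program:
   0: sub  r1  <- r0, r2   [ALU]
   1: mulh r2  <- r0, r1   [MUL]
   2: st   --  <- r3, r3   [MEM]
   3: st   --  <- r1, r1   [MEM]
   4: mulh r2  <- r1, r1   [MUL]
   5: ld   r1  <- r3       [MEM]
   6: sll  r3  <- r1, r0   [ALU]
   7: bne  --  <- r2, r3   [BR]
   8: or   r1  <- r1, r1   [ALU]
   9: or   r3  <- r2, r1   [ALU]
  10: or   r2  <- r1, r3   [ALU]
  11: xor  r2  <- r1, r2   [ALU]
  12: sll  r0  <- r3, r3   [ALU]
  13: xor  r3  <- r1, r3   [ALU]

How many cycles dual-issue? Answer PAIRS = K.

#0 head=0: sub.ALU i0 RAW r1
#1 head=1: mulh.MUL i1 no-port MUL/MEM
#2 head=2: st.MEM i2 no-port MEM/MEM
#3 head=3: st.MEM i3 no-port MEM/MUL
#4 head=4: mulh.MUL i4 no-port MUL/MEM
#5 head=5: ld.MEM i5 RAW r1
#6 head=6: sll.ALU i6 RAW r3
#7 head=7: bne.BR+or.ALU i7+i8 2-wide
#8 head=9: or.ALU i9 RAW r3
#9 head=10: or.ALU i10 RAW+WAW r2
#10 head=11: xor.ALU+sll.ALU i11+i12 2-wide
#11 head=13: xor.ALU i13 tail

PAIRS = 2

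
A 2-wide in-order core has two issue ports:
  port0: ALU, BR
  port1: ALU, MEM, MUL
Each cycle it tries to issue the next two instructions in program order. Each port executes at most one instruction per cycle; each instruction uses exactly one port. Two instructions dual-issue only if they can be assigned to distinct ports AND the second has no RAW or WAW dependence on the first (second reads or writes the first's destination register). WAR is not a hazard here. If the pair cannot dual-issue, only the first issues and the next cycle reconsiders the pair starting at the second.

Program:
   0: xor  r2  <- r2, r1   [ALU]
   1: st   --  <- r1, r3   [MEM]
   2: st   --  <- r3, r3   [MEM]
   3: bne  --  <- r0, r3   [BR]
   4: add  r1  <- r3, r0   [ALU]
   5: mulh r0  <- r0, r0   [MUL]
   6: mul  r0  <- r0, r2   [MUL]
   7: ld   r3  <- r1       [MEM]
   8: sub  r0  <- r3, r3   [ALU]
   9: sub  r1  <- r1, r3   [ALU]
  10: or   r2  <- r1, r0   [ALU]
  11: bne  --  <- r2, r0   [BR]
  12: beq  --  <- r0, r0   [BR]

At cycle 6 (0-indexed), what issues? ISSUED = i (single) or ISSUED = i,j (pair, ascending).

ISSUED = 10

0. xor.ALU st.MEM @i0,i1  | dual
1. st.MEM bne.BR @i2,i3  | dual
2. add.ALU mulh.MUL @i4,i5  | dual
3. mul.MUL @i6  | no-port MUL/MEM
4. ld.MEM @i7  | RAW r3
5. sub.ALU sub.ALU @i8,i9  | dual
6. or.ALU @i10  | RAW r2
7. bne.BR @i11  | no-port BR/BR
8. beq.BR @i12  | tail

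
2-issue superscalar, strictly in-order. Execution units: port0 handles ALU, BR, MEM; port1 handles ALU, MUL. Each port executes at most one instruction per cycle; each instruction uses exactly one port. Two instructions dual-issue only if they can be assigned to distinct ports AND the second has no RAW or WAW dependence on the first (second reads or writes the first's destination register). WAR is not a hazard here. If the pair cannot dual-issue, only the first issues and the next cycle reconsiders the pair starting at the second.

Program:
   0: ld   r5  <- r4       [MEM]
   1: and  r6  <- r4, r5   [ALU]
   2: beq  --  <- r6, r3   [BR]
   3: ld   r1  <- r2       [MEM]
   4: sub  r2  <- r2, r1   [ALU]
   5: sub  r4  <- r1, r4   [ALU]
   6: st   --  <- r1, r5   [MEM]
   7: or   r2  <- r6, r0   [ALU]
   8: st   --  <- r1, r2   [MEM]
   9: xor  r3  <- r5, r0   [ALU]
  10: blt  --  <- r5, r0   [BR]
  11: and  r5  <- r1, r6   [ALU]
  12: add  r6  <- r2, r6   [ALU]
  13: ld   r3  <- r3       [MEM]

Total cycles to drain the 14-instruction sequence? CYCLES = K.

CYCLES = 9

[0] i0  ld  -- RAW r5
[1] i1  and  -- RAW r6
[2] i2  beq  -- no-port BR/MEM
[3] i3  ld  -- RAW r1
[4] i4/i5  sub/sub  -- 2-wide
[5] i6/i7  st/or  -- 2-wide
[6] i8/i9  st/xor  -- 2-wide
[7] i10/i11  blt/and  -- 2-wide
[8] i12/i13  add/ld  -- 2-wide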